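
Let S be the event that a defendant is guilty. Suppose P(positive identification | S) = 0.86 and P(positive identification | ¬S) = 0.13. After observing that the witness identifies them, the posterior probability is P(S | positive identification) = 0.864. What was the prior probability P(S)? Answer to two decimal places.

P(S) = 0.49

Bayes' rule in odds form gives O(S|E) = O(S)·[P(E|S)/P(E|¬S)], hence O(S) = O(S|E)/LR.
Posterior odds = 0.864/(1−0.864) = 6.3529. LR = 0.86/0.13 = 6.6154.
Prior odds = 6.3529/6.6154 = 0.9603, so P(S) = 0.9603/(1+0.9603) ≈ 0.49.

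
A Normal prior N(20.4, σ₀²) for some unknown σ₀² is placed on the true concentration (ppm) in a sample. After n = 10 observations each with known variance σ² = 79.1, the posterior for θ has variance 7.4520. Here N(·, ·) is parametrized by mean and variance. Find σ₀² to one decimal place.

For the Normal–Normal model with known σ², precisions add: τ_n = τ₀ + n/σ².
So 1/σ₀² = 1/7.4520 − 10/79.1 = 0.134192 − 0.126422 = 0.007770.
Hence σ₀² = 1/0.007770 ≈ 128.7.

σ₀² = 128.7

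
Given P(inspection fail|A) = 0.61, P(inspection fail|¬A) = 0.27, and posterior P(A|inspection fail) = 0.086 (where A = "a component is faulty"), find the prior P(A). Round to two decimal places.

Bayes' rule in odds form gives O(A|E) = O(A)·[P(E|A)/P(E|¬A)], hence O(A) = O(A|E)/LR.
Posterior odds = 0.086/(1−0.086) = 0.0941. LR = 0.61/0.27 = 2.2593.
Prior odds = 0.0941/2.2593 = 0.0417, so P(A) = 0.0417/(1+0.0417) ≈ 0.04.

P(A) = 0.04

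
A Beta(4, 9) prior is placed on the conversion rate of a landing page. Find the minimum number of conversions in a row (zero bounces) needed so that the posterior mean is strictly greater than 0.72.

After k conversions and 0 bounces the posterior is Beta(4+k, 9), with mean (4+k)/(4+9+k).
Set (4+k)/(13+k) > 0.72 and solve: k > (0.72·13 − 4)/(1 − 0.72) = 19.143.
The smallest integer exceeding 19.143 is 20, and checking k=20: (24)/(33) = 0.7273 > 0.72.

k = 20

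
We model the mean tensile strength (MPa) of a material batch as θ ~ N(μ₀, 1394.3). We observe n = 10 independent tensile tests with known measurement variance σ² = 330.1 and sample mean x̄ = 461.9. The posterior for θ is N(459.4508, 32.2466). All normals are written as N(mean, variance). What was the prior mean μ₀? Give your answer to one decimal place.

The posterior mean is a precision-weighted average: μ_n = (τ₀μ₀ + τ_data·x̄)/(τ₀+τ_data), with τ₀=1/σ₀² and τ_data=n/σ².
Here τ₀ = 1/1394.3 = 0.000717 and τ_data = 10/330.1 = 0.030294, so τ_n = 0.031011.
Rearranging for μ₀: μ₀ = (μ_n·τ_n − τ_data·x̄)/τ₀ = (459.4508·0.031011 − 0.030294·461.9) / 0.000717 = 0.255230/0.000717 ≈ 356.0.

μ₀ = 356.0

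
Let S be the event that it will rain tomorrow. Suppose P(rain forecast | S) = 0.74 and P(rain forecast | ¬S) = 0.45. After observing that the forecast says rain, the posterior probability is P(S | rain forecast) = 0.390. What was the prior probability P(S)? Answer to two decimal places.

P(S) = 0.28

Bayes' rule in odds form gives O(S|E) = O(S)·[P(E|S)/P(E|¬S)], hence O(S) = O(S|E)/LR.
Posterior odds = 0.390/(1−0.390) = 0.6393. LR = 0.74/0.45 = 1.6444.
Prior odds = 0.6393/1.6444 = 0.3888, so P(S) = 0.3888/(1+0.3888) ≈ 0.28.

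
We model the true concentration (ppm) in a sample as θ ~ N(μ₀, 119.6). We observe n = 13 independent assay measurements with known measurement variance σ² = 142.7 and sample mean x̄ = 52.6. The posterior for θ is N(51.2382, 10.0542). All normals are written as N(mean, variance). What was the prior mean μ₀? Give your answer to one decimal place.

μ₀ = 36.4

The posterior mean is a precision-weighted average: μ_n = (τ₀μ₀ + τ_data·x̄)/(τ₀+τ_data), with τ₀=1/σ₀² and τ_data=n/σ².
Here τ₀ = 1/119.6 = 0.008361 and τ_data = 13/142.7 = 0.091100, so τ_n = 0.099461.
Rearranging for μ₀: μ₀ = (μ_n·τ_n − τ_data·x̄)/τ₀ = (51.2382·0.099461 − 0.091100·52.6) / 0.008361 = 0.304343/0.008361 ≈ 36.4.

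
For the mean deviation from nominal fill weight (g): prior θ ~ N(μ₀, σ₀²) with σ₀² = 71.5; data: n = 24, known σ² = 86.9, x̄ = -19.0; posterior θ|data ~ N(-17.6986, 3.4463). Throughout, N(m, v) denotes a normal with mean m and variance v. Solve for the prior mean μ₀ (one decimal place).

μ₀ = 8.0

With known observation variance, the Normal–Normal posterior has precision τ_n = τ₀ + n/σ² and mean μ_n = (τ₀μ₀ + (n/σ²)x̄)/τ_n.
Here τ₀ = 1/71.5 = 0.013986 and τ_data = 24/86.9 = 0.276180, so τ_n = 0.290166.
Rearranging for μ₀: μ₀ = (μ_n·τ_n − τ_data·x̄)/τ₀ = (-17.6986·0.290166 − 0.276180·-19.0) / 0.013986 = 0.111888/0.013986 ≈ 8.0.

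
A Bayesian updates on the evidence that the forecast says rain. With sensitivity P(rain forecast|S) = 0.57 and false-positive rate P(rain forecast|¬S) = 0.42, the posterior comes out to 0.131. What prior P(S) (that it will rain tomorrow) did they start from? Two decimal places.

P(S) = 0.10

In odds form, posterior odds = prior odds × likelihood ratio, so prior odds = posterior odds ÷ LR.
Posterior odds = 0.131/(1−0.131) = 0.1507. LR = 0.57/0.42 = 1.3571.
Prior odds = 0.1507/1.3571 = 0.1110, so P(S) = 0.1110/(1+0.1110) ≈ 0.10.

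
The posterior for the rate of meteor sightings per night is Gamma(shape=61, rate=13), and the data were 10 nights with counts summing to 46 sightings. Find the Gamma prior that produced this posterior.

A Gamma(α, β) prior (rate parametrization) on a Poisson rate with n observations summing to S gives posterior Gamma(α+S, β+n).
So α = 61 − 46 = 15 and β = 13 − 10 = 3.

Gamma(shape=15, rate=3)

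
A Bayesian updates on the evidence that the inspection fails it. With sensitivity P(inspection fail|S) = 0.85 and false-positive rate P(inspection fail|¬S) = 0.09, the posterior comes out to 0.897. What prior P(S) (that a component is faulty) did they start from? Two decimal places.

Bayes' rule in odds form gives O(S|E) = O(S)·[P(E|S)/P(E|¬S)], hence O(S) = O(S|E)/LR.
Posterior odds = 0.897/(1−0.897) = 8.7087. LR = 0.85/0.09 = 9.4444.
Prior odds = 8.7087/9.4444 = 0.9221, so P(S) = 0.9221/(1+0.9221) ≈ 0.48.

P(S) = 0.48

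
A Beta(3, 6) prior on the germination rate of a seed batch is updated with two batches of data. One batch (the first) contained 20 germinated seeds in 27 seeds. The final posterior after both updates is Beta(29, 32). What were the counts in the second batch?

Because Beta–binomial updating is additive in the counts, the combined data contributed (α_post−α_prior, β_post−β_prior) successes and failures.
Total across both batches: 29−3=26 germinated seeds, 32−6=26 non-germinating seeds.
Subtract the first batch: 26−20=6 germinated seeds and 26−7=19 non-germinating seeds.

6 germinated seeds and 19 non-germinating seeds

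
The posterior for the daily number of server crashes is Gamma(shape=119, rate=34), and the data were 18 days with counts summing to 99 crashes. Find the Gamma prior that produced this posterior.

A Gamma(α, β) prior (rate parametrization) on a Poisson rate with n observations summing to S gives posterior Gamma(α+S, β+n).
So α = 119 − 99 = 20 and β = 34 − 18 = 16.

Gamma(shape=20, rate=16)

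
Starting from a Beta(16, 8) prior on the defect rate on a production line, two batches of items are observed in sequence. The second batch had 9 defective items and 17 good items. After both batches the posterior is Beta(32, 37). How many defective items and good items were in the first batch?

7 defective items and 12 good items

Sequential conjugate updates are equivalent to a single update on the pooled data, so total successes = posterior α − prior α and total failures = posterior β − prior β.
Total across both batches: 32−16=16 defective items, 37−8=29 good items.
Subtract the second batch: 16−9=7 defective items and 29−17=12 good items.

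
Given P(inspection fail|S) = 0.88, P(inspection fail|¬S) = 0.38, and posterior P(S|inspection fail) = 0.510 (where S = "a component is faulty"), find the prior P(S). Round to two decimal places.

P(S) = 0.31

Bayes' rule in odds form gives O(S|E) = O(S)·[P(E|S)/P(E|¬S)], hence O(S) = O(S|E)/LR.
Posterior odds = 0.510/(1−0.510) = 1.0408. LR = 0.88/0.38 = 2.3158.
Prior odds = 1.0408/2.3158 = 0.4494, so P(S) = 0.4494/(1+0.4494) ≈ 0.31.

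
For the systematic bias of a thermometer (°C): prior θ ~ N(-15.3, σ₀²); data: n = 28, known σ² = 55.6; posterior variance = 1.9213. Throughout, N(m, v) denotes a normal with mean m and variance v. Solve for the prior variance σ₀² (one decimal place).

σ₀² = 59.2

Posterior precision equals prior precision plus data precision: 1/σ_n² = 1/σ₀² + n/σ².
So 1/σ₀² = 1/1.9213 − 28/55.6 = 0.520481 − 0.503597 = 0.016884.
Hence σ₀² = 1/0.016884 ≈ 59.2.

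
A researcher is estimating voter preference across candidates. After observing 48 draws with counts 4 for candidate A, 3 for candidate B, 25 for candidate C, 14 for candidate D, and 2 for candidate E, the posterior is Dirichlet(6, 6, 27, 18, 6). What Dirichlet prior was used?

For a Dirichlet(α) prior with multinomial counts c, the posterior is Dirichlet(α + c) componentwise.
Subtract each count from the matching posterior parameter: 6−4=2, 6−3=3, 27−25=2, 18−14=4, 6−2=4.

Dirichlet(2, 3, 2, 4, 4)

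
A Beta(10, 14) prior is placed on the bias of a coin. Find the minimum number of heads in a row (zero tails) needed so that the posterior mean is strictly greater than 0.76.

k = 35

After k heads and 0 tails the posterior is Beta(10+k, 14), with mean (10+k)/(10+14+k).
Set (10+k)/(24+k) > 0.76 and solve: k > (0.76·24 − 10)/(1 − 0.76) = 34.333.
The smallest integer exceeding 34.333 is 35, and checking k=35: (45)/(59) = 0.7627 > 0.76.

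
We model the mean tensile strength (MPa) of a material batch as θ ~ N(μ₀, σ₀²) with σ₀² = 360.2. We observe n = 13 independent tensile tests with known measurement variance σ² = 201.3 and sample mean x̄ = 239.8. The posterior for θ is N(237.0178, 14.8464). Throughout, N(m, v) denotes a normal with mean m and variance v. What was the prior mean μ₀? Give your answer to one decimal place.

The posterior mean is a precision-weighted average: μ_n = (τ₀μ₀ + τ_data·x̄)/(τ₀+τ_data), with τ₀=1/σ₀² and τ_data=n/σ².
Here τ₀ = 1/360.2 = 0.002776 and τ_data = 13/201.3 = 0.064580, so τ_n = 0.067356.
Rearranging for μ₀: μ₀ = (μ_n·τ_n − τ_data·x̄)/τ₀ = (237.0178·0.067356 − 0.064580·239.8) / 0.002776 = 0.478287/0.002776 ≈ 172.3.

μ₀ = 172.3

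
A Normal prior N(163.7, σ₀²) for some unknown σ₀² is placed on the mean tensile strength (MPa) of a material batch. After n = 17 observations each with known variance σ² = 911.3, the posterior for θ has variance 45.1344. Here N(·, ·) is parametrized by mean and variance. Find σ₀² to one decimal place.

σ₀² = 285.6

For the Normal–Normal model with known σ², precisions add: τ_n = τ₀ + n/σ².
So 1/σ₀² = 1/45.1344 − 17/911.3 = 0.022156 − 0.018655 = 0.003501.
Hence σ₀² = 1/0.003501 ≈ 285.6.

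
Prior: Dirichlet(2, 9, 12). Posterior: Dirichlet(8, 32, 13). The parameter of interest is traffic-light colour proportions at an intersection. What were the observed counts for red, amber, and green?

For a Dirichlet(α) prior with multinomial counts c, the posterior is Dirichlet(α + c) componentwise.
Counts are posterior − prior componentwise: 8−2=6, 32−9=23, 13−12=1.

counts (6, 23, 1)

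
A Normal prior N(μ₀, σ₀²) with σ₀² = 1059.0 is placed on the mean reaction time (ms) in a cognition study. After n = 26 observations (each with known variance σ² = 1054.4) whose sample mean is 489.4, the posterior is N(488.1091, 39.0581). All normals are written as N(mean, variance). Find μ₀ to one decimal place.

With known observation variance, the Normal–Normal posterior has precision τ_n = τ₀ + n/σ² and mean μ_n = (τ₀μ₀ + (n/σ²)x̄)/τ_n.
Here τ₀ = 1/1059.0 = 0.000944 and τ_data = 26/1054.4 = 0.024659, so τ_n = 0.025603.
Rearranging for μ₀: μ₀ = (μ_n·τ_n − τ_data·x̄)/τ₀ = (488.1091·0.025603 − 0.024659·489.4) / 0.000944 = 0.428943/0.000944 ≈ 454.4.

μ₀ = 454.4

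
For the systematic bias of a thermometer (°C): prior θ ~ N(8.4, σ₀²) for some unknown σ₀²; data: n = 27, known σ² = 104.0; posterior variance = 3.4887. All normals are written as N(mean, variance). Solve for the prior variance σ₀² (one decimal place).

For the Normal–Normal model with known σ², precisions add: τ_n = τ₀ + n/σ².
So 1/σ₀² = 1/3.4887 − 27/104.0 = 0.286640 − 0.259615 = 0.027025.
Hence σ₀² = 1/0.027025 ≈ 37.0.

σ₀² = 37.0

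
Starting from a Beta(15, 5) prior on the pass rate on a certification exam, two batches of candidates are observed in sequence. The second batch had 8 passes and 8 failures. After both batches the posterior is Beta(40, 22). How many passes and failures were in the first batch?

Sequential conjugate updates are equivalent to a single update on the pooled data, so total successes = posterior α − prior α and total failures = posterior β − prior β.
Total across both batches: 40−15=25 passes, 22−5=17 failures.
Subtract the second batch: 25−8=17 passes and 17−8=9 failures.

17 passes and 9 failures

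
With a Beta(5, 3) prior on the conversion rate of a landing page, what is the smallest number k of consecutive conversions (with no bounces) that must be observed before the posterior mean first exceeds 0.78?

k = 6

After k conversions and 0 bounces the posterior is Beta(5+k, 3), with mean (5+k)/(5+3+k).
Set (5+k)/(8+k) > 0.78 and solve: k > (0.78·8 − 5)/(1 − 0.78) = 5.636.
The smallest integer exceeding 5.636 is 6, and checking k=6: (11)/(14) = 0.7857 > 0.78.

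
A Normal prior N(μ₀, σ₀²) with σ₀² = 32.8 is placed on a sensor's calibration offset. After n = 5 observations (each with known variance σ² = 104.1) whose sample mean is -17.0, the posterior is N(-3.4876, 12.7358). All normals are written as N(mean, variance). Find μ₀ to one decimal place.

μ₀ = 17.8

The posterior mean is a precision-weighted average: μ_n = (τ₀μ₀ + τ_data·x̄)/(τ₀+τ_data), with τ₀=1/σ₀² and τ_data=n/σ².
Here τ₀ = 1/32.8 = 0.030488 and τ_data = 5/104.1 = 0.048031, so τ_n = 0.078519.
Rearranging for μ₀: μ₀ = (μ_n·τ_n − τ_data·x̄)/τ₀ = (-3.4876·0.078519 − 0.048031·-17.0) / 0.030488 = 0.542684/0.030488 ≈ 17.8.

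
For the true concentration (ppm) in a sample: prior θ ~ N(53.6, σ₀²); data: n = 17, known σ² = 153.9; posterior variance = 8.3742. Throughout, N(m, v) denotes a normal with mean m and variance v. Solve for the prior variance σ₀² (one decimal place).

σ₀² = 111.7

For the Normal–Normal model with known σ², precisions add: τ_n = τ₀ + n/σ².
So 1/σ₀² = 1/8.3742 − 17/153.9 = 0.119414 − 0.110461 = 0.008953.
Hence σ₀² = 1/0.008953 ≈ 111.7.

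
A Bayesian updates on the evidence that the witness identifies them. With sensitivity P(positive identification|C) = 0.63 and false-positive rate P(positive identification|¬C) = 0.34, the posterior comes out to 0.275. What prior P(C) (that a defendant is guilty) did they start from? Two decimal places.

Bayes' rule in odds form gives O(C|E) = O(C)·[P(E|C)/P(E|¬C)], hence O(C) = O(C|E)/LR.
Posterior odds = 0.275/(1−0.275) = 0.3793. LR = 0.63/0.34 = 1.8529.
Prior odds = 0.3793/1.8529 = 0.2047, so P(C) = 0.2047/(1+0.2047) ≈ 0.17.

P(C) = 0.17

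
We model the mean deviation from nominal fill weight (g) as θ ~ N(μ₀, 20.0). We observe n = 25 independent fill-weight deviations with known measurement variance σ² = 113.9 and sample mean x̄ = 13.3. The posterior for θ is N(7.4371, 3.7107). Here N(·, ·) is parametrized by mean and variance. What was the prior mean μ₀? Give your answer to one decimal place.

μ₀ = -18.3

The posterior mean is a precision-weighted average: μ_n = (τ₀μ₀ + τ_data·x̄)/(τ₀+τ_data), with τ₀=1/σ₀² and τ_data=n/σ².
Here τ₀ = 1/20.0 = 0.050000 and τ_data = 25/113.9 = 0.219491, so τ_n = 0.269491.
Rearranging for μ₀: μ₀ = (μ_n·τ_n − τ_data·x̄)/τ₀ = (7.4371·0.269491 − 0.219491·13.3) / 0.050000 = -0.914999/0.050000 ≈ -18.3.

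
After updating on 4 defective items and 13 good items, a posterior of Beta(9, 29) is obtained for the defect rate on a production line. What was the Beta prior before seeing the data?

Beta is conjugate to the binomial likelihood: posterior = Beta(α+s, β+f).
So α = 9 − 4 = 5 and β = 29 − 13 = 16.

Beta(5, 16)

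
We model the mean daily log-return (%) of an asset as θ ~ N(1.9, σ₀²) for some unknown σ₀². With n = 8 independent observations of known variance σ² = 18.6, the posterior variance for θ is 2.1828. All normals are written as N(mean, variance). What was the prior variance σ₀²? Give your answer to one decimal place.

σ₀² = 35.7

For the Normal–Normal model with known σ², precisions add: τ_n = τ₀ + n/σ².
So 1/σ₀² = 1/2.1828 − 8/18.6 = 0.458127 − 0.430108 = 0.028019.
Hence σ₀² = 1/0.028019 ≈ 35.7.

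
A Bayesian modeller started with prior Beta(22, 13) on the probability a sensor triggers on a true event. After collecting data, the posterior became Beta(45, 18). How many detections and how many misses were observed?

Under Beta–binomial conjugacy the posterior parameters are (α+s, β+f).
Match parameters: s=45−22=23, f=18−13=5.

23 detections and 5 misses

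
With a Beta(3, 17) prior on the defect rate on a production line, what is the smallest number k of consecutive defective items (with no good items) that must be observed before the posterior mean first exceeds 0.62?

k = 25

After k defective items and 0 good items the posterior is Beta(3+k, 17), with mean (3+k)/(3+17+k).
Set (3+k)/(20+k) > 0.62 and solve: k > (0.62·20 − 3)/(1 − 0.62) = 24.737.
The smallest integer exceeding 24.737 is 25.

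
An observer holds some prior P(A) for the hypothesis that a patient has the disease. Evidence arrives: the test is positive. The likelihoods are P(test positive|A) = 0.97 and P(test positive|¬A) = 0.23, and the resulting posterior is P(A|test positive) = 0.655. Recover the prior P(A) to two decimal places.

In odds form, posterior odds = prior odds × likelihood ratio, so prior odds = posterior odds ÷ LR.
Posterior odds = 0.655/(1−0.655) = 1.8986. LR = 0.97/0.23 = 4.2174.
Prior odds = 1.8986/4.2174 = 0.4502, so P(A) = 0.4502/(1+0.4502) ≈ 0.31.

P(A) = 0.31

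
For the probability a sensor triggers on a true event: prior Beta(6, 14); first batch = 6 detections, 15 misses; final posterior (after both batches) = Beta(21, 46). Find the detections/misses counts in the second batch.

Sequential conjugate updates are equivalent to a single update on the pooled data, so total successes = posterior α − prior α and total failures = posterior β − prior β.
Total across both batches: 21−6=15 detections, 46−14=32 misses.
Subtract the first batch: 15−6=9 detections and 32−15=17 misses.

9 detections and 17 misses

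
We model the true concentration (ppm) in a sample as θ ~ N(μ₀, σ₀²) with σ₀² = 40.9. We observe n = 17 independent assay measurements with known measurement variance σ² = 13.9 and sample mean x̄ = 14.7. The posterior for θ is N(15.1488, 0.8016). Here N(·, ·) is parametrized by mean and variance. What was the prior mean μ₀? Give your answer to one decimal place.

μ₀ = 37.6

The posterior mean is a precision-weighted average: μ_n = (τ₀μ₀ + τ_data·x̄)/(τ₀+τ_data), with τ₀=1/σ₀² and τ_data=n/σ².
Here τ₀ = 1/40.9 = 0.024450 and τ_data = 17/13.9 = 1.223022, so τ_n = 1.247472.
Rearranging for μ₀: μ₀ = (μ_n·τ_n − τ_data·x̄)/τ₀ = (15.1488·1.247472 − 1.223022·14.7) / 0.024450 = 0.919280/0.024450 ≈ 37.6.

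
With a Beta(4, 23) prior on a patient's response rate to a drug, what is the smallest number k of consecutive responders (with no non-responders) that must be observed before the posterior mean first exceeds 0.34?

k = 8

After k responders and 0 non-responders the posterior is Beta(4+k, 23), with mean (4+k)/(4+23+k).
Set (4+k)/(27+k) > 0.34 and solve: k > (0.34·27 − 4)/(1 − 0.34) = 7.848.
The smallest integer exceeding 7.848 is 8.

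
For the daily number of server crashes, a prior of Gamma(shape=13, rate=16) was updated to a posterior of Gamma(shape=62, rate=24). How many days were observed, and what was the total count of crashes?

n = 8 days with total 49 crashes

Gamma–Poisson conjugacy: posterior shape = α + Σxᵢ, posterior rate = β + n.
Matching: Σxᵢ = 62 − 13 = 49 and n = 24 − 16 = 8.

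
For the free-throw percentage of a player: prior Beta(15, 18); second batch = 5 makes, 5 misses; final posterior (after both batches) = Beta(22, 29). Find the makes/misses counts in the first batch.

2 makes and 6 misses

Sequential conjugate updates are equivalent to a single update on the pooled data, so total successes = posterior α − prior α and total failures = posterior β − prior β.
Total across both batches: 22−15=7 makes, 29−18=11 misses.
Subtract the second batch: 7−5=2 makes and 11−5=6 misses.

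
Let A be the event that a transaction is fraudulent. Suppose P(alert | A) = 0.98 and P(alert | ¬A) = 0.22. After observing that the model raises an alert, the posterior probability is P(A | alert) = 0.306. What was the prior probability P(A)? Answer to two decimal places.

P(A) = 0.09

Bayes' rule in odds form gives O(A|E) = O(A)·[P(E|A)/P(E|¬A)], hence O(A) = O(A|E)/LR.
Posterior odds = 0.306/(1−0.306) = 0.4409. LR = 0.98/0.22 = 4.4545.
Prior odds = 0.4409/4.4545 = 0.0990, so P(A) = 0.0990/(1+0.0990) ≈ 0.09.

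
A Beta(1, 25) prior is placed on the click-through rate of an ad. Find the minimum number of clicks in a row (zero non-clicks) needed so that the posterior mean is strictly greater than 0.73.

After k clicks and 0 non-clicks the posterior is Beta(1+k, 25), with mean (1+k)/(1+25+k).
Set (1+k)/(26+k) > 0.73 and solve: k > (0.73·26 − 1)/(1 − 0.73) = 66.593.
The smallest integer exceeding 66.593 is 67.

k = 67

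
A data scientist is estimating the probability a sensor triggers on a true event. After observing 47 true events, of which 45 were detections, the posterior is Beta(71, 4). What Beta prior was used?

A Beta(α, β) prior with s successes and f failures in binomial data gives a Beta(α+s, β+f) posterior.
So α = 71 − 45 = 26 and β = 4 − 2 = 2.

Beta(26, 2)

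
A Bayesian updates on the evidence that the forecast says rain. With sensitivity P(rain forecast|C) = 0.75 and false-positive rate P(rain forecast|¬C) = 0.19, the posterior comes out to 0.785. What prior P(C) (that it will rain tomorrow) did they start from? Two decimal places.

Bayes' rule in odds form gives O(C|E) = O(C)·[P(E|C)/P(E|¬C)], hence O(C) = O(C|E)/LR.
Posterior odds = 0.785/(1−0.785) = 3.6512. LR = 0.75/0.19 = 3.9474.
Prior odds = 3.6512/3.9474 = 0.9250, so P(C) = 0.9250/(1+0.9250) ≈ 0.48.

P(C) = 0.48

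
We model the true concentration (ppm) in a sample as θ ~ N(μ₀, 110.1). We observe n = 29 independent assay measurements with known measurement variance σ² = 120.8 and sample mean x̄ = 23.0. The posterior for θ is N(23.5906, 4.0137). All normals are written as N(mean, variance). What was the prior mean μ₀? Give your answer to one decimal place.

μ₀ = 39.2

With known observation variance, the Normal–Normal posterior has precision τ_n = τ₀ + n/σ² and mean μ_n = (τ₀μ₀ + (n/σ²)x̄)/τ_n.
Here τ₀ = 1/110.1 = 0.009083 and τ_data = 29/120.8 = 0.240066, so τ_n = 0.249149.
Rearranging for μ₀: μ₀ = (μ_n·τ_n − τ_data·x̄)/τ₀ = (23.5906·0.249149 − 0.240066·23.0) / 0.009083 = 0.356056/0.009083 ≈ 39.2.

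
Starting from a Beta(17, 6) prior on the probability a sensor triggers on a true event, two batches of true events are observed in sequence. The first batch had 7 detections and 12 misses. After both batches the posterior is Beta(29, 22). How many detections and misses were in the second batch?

5 detections and 4 misses

Sequential conjugate updates are equivalent to a single update on the pooled data, so total successes = posterior α − prior α and total failures = posterior β − prior β.
Total across both batches: 29−17=12 detections, 22−6=16 misses.
Subtract the first batch: 12−7=5 detections and 16−12=4 misses.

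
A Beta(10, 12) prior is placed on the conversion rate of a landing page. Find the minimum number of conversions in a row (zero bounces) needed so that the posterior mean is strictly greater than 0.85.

k = 59

After k conversions and 0 bounces the posterior is Beta(10+k, 12), with mean (10+k)/(10+12+k).
Set (10+k)/(22+k) > 0.85 and solve: k > (0.85·22 − 10)/(1 − 0.85) = 58.000.
The smallest integer exceeding 58.000 is 59, and checking k=59: (69)/(81) = 0.8519 > 0.85.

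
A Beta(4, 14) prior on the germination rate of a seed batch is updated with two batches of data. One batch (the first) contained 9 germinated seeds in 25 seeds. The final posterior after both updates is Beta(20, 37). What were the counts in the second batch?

Sequential conjugate updates are equivalent to a single update on the pooled data, so total successes = posterior α − prior α and total failures = posterior β − prior β.
Total across both batches: 20−4=16 germinated seeds, 37−14=23 non-germinating seeds.
Subtract the first batch: 16−9=7 germinated seeds and 23−16=7 non-germinating seeds.

7 germinated seeds and 7 non-germinating seeds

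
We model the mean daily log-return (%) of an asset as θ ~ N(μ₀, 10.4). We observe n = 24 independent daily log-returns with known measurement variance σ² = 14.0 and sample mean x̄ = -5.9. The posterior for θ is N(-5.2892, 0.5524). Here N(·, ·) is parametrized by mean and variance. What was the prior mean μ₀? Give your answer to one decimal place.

With known observation variance, the Normal–Normal posterior has precision τ_n = τ₀ + n/σ² and mean μ_n = (τ₀μ₀ + (n/σ²)x̄)/τ_n.
Here τ₀ = 1/10.4 = 0.096154 and τ_data = 24/14.0 = 1.714286, so τ_n = 1.810440.
Rearranging for μ₀: μ₀ = (μ_n·τ_n − τ_data·x̄)/τ₀ = (-5.2892·1.810440 − 1.714286·-5.9) / 0.096154 = 0.538508/0.096154 ≈ 5.6.

μ₀ = 5.6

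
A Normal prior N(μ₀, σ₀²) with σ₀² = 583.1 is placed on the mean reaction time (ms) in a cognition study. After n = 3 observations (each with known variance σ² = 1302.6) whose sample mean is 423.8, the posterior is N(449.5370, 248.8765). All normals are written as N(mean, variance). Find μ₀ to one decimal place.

μ₀ = 484.1

With known observation variance, the Normal–Normal posterior has precision τ_n = τ₀ + n/σ² and mean μ_n = (τ₀μ₀ + (n/σ²)x̄)/τ_n.
Here τ₀ = 1/583.1 = 0.001715 and τ_data = 3/1302.6 = 0.002303, so τ_n = 0.004018.
Rearranging for μ₀: μ₀ = (μ_n·τ_n − τ_data·x̄)/τ₀ = (449.5370·0.004018 − 0.002303·423.8) / 0.001715 = 0.830228/0.001715 ≈ 484.1.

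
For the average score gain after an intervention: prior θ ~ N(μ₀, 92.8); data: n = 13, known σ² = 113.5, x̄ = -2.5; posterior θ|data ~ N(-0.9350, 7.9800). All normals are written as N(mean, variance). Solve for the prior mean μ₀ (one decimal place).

μ₀ = 15.7

With known observation variance, the Normal–Normal posterior has precision τ_n = τ₀ + n/σ² and mean μ_n = (τ₀μ₀ + (n/σ²)x̄)/τ_n.
Here τ₀ = 1/92.8 = 0.010776 and τ_data = 13/113.5 = 0.114537, so τ_n = 0.125313.
Rearranging for μ₀: μ₀ = (μ_n·τ_n − τ_data·x̄)/τ₀ = (-0.9350·0.125313 − 0.114537·-2.5) / 0.010776 = 0.169175/0.010776 ≈ 15.7.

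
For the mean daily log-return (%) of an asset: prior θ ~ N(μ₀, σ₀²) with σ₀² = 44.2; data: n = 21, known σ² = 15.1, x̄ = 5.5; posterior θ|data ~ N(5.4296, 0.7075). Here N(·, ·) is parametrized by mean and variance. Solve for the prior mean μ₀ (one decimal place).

μ₀ = 1.1

With known observation variance, the Normal–Normal posterior has precision τ_n = τ₀ + n/σ² and mean μ_n = (τ₀μ₀ + (n/σ²)x̄)/τ_n.
Here τ₀ = 1/44.2 = 0.022624 and τ_data = 21/15.1 = 1.390728, so τ_n = 1.413352.
Rearranging for μ₀: μ₀ = (μ_n·τ_n − τ_data·x̄)/τ₀ = (5.4296·1.413352 − 1.390728·5.5) / 0.022624 = 0.024932/0.022624 ≈ 1.1.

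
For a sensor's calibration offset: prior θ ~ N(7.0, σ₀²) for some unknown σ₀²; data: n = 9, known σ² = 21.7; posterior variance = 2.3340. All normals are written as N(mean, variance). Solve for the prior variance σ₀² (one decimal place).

Posterior precision equals prior precision plus data precision: 1/σ_n² = 1/σ₀² + n/σ².
So 1/σ₀² = 1/2.3340 − 9/21.7 = 0.428449 − 0.414747 = 0.013702.
Hence σ₀² = 1/0.013702 ≈ 73.0.

σ₀² = 73.0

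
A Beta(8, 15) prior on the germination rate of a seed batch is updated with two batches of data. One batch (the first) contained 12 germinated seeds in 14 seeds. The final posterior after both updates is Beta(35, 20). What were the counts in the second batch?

15 germinated seeds and 3 non-germinating seeds

Sequential conjugate updates are equivalent to a single update on the pooled data, so total successes = posterior α − prior α and total failures = posterior β − prior β.
Total across both batches: 35−8=27 germinated seeds, 20−15=5 non-germinating seeds.
Subtract the first batch: 27−12=15 germinated seeds and 5−2=3 non-germinating seeds.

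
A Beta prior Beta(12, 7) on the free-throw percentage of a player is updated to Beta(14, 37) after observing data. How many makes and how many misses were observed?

Beta is conjugate to the binomial likelihood: posterior = Beta(a+s, b+f).
So s = 14 − 12 = 2 and f = 37 − 7 = 30.

2 makes and 30 misses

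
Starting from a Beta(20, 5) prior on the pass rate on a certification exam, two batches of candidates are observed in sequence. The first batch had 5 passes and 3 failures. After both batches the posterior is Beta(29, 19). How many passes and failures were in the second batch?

Because Beta–binomial updating is additive in the counts, the combined data contributed (α_post−α_prior, β_post−β_prior) successes and failures.
Total across both batches: 29−20=9 passes, 19−5=14 failures.
Subtract the first batch: 9−5=4 passes and 14−3=11 failures.

4 passes and 11 failures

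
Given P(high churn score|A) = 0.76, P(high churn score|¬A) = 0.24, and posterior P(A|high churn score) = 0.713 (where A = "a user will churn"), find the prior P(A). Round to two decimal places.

P(A) = 0.44

Bayes' rule in odds form gives O(A|E) = O(A)·[P(E|A)/P(E|¬A)], hence O(A) = O(A|E)/LR.
Posterior odds = 0.713/(1−0.713) = 2.4843. LR = 0.76/0.24 = 3.1667.
Prior odds = 2.4843/3.1667 = 0.7845, so P(A) = 0.7845/(1+0.7845) ≈ 0.44.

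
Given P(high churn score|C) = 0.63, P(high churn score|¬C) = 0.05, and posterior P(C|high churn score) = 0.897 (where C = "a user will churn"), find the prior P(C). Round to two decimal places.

Bayes' rule in odds form gives O(C|E) = O(C)·[P(E|C)/P(E|¬C)], hence O(C) = O(C|E)/LR.
Posterior odds = 0.897/(1−0.897) = 8.7087. LR = 0.63/0.05 = 12.6000.
Prior odds = 8.7087/12.6000 = 0.6912, so P(C) = 0.6912/(1+0.6912) ≈ 0.41.

P(C) = 0.41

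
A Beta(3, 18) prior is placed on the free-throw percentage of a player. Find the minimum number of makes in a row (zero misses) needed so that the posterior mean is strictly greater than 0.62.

k = 27

After k makes and 0 misses the posterior is Beta(3+k, 18), with mean (3+k)/(3+18+k).
Set (3+k)/(21+k) > 0.62 and solve: k > (0.62·21 − 3)/(1 − 0.62) = 26.368.
The smallest integer exceeding 26.368 is 27, and checking k=27: (30)/(48) = 0.6250 > 0.62.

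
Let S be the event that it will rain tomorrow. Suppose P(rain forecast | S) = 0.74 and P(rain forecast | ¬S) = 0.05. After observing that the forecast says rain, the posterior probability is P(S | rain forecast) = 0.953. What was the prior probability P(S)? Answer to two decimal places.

P(S) = 0.58

In odds form, posterior odds = prior odds × likelihood ratio, so prior odds = posterior odds ÷ LR.
Posterior odds = 0.953/(1−0.953) = 20.2766. LR = 0.74/0.05 = 14.8000.
Prior odds = 20.2766/14.8000 = 1.3700, so P(S) = 1.3700/(1+1.3700) ≈ 0.58.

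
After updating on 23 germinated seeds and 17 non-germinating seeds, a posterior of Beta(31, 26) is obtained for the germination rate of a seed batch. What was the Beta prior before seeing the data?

Beta is conjugate to the binomial likelihood: posterior = Beta(α+s, β+f).
So α = 31 − 23 = 8 and β = 26 − 17 = 9.

Beta(8, 9)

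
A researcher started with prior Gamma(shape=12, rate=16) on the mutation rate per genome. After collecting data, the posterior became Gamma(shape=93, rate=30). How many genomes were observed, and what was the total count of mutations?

n = 14 genomes with total 81 mutations

Gamma–Poisson conjugacy: posterior shape = α + Σxᵢ, posterior rate = β + n.
Matching: Σxᵢ = 93 − 12 = 81 and n = 30 − 16 = 14.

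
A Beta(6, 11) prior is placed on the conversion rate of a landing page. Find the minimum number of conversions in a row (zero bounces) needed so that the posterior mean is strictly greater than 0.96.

After k conversions and 0 bounces the posterior is Beta(6+k, 11), with mean (6+k)/(6+11+k).
Set (6+k)/(17+k) > 0.96 and solve: k > (0.96·17 − 6)/(1 − 0.96) = 258.000.
The smallest integer exceeding 258.000 is 259, and checking k=259: (265)/(276) = 0.9601 > 0.96.

k = 259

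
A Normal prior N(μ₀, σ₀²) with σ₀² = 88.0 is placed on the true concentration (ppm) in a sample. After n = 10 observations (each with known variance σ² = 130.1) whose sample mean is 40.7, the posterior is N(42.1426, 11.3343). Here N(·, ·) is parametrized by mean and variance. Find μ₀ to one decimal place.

μ₀ = 51.9

With known observation variance, the Normal–Normal posterior has precision τ_n = τ₀ + n/σ² and mean μ_n = (τ₀μ₀ + (n/σ²)x̄)/τ_n.
Here τ₀ = 1/88.0 = 0.011364 and τ_data = 10/130.1 = 0.076864, so τ_n = 0.088228.
Rearranging for μ₀: μ₀ = (μ_n·τ_n − τ_data·x̄)/τ₀ = (42.1426·0.088228 − 0.076864·40.7) / 0.011364 = 0.589793/0.011364 ≈ 51.9.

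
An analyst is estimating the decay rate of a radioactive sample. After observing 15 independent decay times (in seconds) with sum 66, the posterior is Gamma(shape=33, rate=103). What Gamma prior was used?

Gamma(shape=18, rate=37)

For an exponential likelihood with a Gamma(α, β) prior on the rate, n observations with total T give posterior Gamma(α+n, β+T).
So α = 33 − 15 = 18 and β = 103 − 66 = 37.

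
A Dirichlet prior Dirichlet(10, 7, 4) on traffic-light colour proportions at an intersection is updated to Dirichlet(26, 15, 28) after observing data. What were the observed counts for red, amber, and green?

For a Dirichlet(α) prior with multinomial counts c, the posterior is Dirichlet(α + c) componentwise.
Counts are posterior − prior componentwise: 26−10=16, 15−7=8, 28−4=24.

counts (16, 8, 24)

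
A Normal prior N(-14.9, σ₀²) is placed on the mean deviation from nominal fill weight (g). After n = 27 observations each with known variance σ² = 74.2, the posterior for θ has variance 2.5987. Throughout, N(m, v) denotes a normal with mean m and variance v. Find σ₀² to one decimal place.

For the Normal–Normal model with known σ², precisions add: τ_n = τ₀ + n/σ².
So 1/σ₀² = 1/2.5987 − 27/74.2 = 0.384808 − 0.363881 = 0.020927.
Hence σ₀² = 1/0.020927 ≈ 47.8.

σ₀² = 47.8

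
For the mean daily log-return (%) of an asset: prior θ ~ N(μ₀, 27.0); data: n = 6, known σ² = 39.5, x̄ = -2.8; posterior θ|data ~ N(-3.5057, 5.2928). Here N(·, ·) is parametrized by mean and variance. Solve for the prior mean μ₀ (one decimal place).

μ₀ = -6.4

The posterior mean is a precision-weighted average: μ_n = (τ₀μ₀ + τ_data·x̄)/(τ₀+τ_data), with τ₀=1/σ₀² and τ_data=n/σ².
Here τ₀ = 1/27.0 = 0.037037 and τ_data = 6/39.5 = 0.151899, so τ_n = 0.188936.
Rearranging for μ₀: μ₀ = (μ_n·τ_n − τ_data·x̄)/τ₀ = (-3.5057·0.188936 − 0.151899·-2.8) / 0.037037 = -0.237036/0.037037 ≈ -6.4.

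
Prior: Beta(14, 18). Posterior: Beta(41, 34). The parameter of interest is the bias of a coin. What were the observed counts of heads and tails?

27 heads and 16 tails

Under Beta–binomial conjugacy the posterior parameters are (a+s, b+f).
So s = 41 − 14 = 27 and f = 34 − 18 = 16.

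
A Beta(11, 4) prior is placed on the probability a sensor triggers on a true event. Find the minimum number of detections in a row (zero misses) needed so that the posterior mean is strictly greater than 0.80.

k = 6

After k detections and 0 misses the posterior is Beta(11+k, 4), with mean (11+k)/(11+4+k).
Set (11+k)/(15+k) > 0.80 and solve: k > (0.80·15 − 11)/(1 − 0.80) = 5.000.
The smallest integer exceeding 5.000 is 6.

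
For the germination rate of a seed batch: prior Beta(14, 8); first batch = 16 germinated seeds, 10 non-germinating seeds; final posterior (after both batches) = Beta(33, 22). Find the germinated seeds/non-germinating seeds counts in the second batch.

3 germinated seeds and 4 non-germinating seeds

Sequential conjugate updates are equivalent to a single update on the pooled data, so total successes = posterior α − prior α and total failures = posterior β − prior β.
Total across both batches: 33−14=19 germinated seeds, 22−8=14 non-germinating seeds.
Subtract the first batch: 19−16=3 germinated seeds and 14−10=4 non-germinating seeds.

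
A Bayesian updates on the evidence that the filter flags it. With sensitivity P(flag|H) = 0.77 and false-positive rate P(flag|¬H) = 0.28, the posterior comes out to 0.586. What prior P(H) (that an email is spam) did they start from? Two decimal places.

P(H) = 0.34

In odds form, posterior odds = prior odds × likelihood ratio, so prior odds = posterior odds ÷ LR.
Posterior odds = 0.586/(1−0.586) = 1.4155. LR = 0.77/0.28 = 2.7500.
Prior odds = 1.4155/2.7500 = 0.5147, so P(H) = 0.5147/(1+0.5147) ≈ 0.34.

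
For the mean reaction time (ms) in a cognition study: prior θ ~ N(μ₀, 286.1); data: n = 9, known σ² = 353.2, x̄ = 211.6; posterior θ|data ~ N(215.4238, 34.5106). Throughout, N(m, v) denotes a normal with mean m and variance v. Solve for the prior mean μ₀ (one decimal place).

μ₀ = 243.3

With known observation variance, the Normal–Normal posterior has precision τ_n = τ₀ + n/σ² and mean μ_n = (τ₀μ₀ + (n/σ²)x̄)/τ_n.
Here τ₀ = 1/286.1 = 0.003495 and τ_data = 9/353.2 = 0.025481, so τ_n = 0.028976.
Rearranging for μ₀: μ₀ = (μ_n·τ_n − τ_data·x̄)/τ₀ = (215.4238·0.028976 − 0.025481·211.6) / 0.003495 = 0.850340/0.003495 ≈ 243.3.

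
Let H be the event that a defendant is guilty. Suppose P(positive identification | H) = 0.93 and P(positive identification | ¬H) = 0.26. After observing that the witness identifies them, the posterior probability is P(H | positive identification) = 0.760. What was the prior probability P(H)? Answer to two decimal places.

P(H) = 0.47

Bayes' rule in odds form gives O(H|E) = O(H)·[P(E|H)/P(E|¬H)], hence O(H) = O(H|E)/LR.
Posterior odds = 0.760/(1−0.760) = 3.1667. LR = 0.93/0.26 = 3.5769.
Prior odds = 3.1667/3.5769 = 0.8853, so P(H) = 0.8853/(1+0.8853) ≈ 0.47.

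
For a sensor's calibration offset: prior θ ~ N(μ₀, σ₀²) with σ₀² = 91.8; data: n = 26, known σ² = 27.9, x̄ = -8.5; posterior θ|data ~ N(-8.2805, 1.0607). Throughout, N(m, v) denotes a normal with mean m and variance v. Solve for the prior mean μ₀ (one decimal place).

With known observation variance, the Normal–Normal posterior has precision τ_n = τ₀ + n/σ² and mean μ_n = (τ₀μ₀ + (n/σ²)x̄)/τ_n.
Here τ₀ = 1/91.8 = 0.010893 and τ_data = 26/27.9 = 0.931900, so τ_n = 0.942793.
Rearranging for μ₀: μ₀ = (μ_n·τ_n − τ_data·x̄)/τ₀ = (-8.2805·0.942793 − 0.931900·-8.5) / 0.010893 = 0.114353/0.010893 ≈ 10.5.

μ₀ = 10.5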